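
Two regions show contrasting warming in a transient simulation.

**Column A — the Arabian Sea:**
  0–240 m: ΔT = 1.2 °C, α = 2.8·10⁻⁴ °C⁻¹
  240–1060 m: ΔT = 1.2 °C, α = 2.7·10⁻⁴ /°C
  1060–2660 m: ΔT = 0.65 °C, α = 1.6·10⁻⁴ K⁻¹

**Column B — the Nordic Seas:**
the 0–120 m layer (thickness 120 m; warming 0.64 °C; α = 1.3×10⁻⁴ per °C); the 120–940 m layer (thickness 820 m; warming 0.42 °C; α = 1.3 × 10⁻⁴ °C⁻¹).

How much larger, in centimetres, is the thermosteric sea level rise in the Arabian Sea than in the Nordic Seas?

46 cm larger

A Layer 1: 1.2 × 240 × 2.8×10⁻⁴ = 0.08064 m
A Layer 2: 820 × 1.2 × 2.7×10⁻⁴ = 0.26568 m
A 1060–2660 m: 1600 × 1.6×10⁻⁴ × 0.65 = 0.16640 m
A total: 0.51272 m
B Layer 1: 1.3×10⁻⁴ × 120 × 0.64 = 0.009984 m
B Layer 2: 0.42 × 1.3×10⁻⁴ × 820 = 0.044772 m
B total: 0.054756 m
Difference: 0.51272 − 0.054756 = 0.457964 m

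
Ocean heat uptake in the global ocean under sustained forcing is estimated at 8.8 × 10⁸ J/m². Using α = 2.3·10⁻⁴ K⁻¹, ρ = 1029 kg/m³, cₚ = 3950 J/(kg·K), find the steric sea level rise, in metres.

Δh = αQ/(ρcₚ) = 2.3×10⁻⁴ × 8.8×10⁸ / (1029 × 3950) ≈ 0.049796 m

about 0.0498 m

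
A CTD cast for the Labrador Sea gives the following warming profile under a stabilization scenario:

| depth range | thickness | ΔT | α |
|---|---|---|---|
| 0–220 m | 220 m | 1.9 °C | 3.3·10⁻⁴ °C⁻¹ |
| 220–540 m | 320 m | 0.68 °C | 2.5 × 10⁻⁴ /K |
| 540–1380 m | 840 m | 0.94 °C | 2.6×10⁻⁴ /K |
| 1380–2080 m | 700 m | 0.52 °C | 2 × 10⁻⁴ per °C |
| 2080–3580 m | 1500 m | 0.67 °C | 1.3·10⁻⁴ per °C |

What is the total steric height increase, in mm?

0–220 m: 1.9 × 220 × 3.3×10⁻⁴ = 0.13794 m
Layer 2: 0.68 × 320 × 2.5×10⁻⁴ = 0.05440 m
540–1380 m: 2.6×10⁻⁴ × 840 × 0.94 = 0.205296 m
Layer 4: 700 × 0.52 × 2×10⁻⁴ = 0.07280 m
1500 × 0.67 × 1.3×10⁻⁴ = 0.13065 m
Δh = 0.13794 + 0.05440 + 0.205296 + 0.07280 + 0.13065 = 0.601086 m ≈ 601 mm

601 mm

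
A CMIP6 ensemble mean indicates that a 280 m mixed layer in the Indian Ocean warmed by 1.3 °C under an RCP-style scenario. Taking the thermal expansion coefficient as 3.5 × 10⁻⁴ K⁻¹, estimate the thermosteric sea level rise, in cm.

Δh = αΔT·H = 3.5×10⁻⁴ × 1.3 × 280 = 0.12740 m

about 12.7 cm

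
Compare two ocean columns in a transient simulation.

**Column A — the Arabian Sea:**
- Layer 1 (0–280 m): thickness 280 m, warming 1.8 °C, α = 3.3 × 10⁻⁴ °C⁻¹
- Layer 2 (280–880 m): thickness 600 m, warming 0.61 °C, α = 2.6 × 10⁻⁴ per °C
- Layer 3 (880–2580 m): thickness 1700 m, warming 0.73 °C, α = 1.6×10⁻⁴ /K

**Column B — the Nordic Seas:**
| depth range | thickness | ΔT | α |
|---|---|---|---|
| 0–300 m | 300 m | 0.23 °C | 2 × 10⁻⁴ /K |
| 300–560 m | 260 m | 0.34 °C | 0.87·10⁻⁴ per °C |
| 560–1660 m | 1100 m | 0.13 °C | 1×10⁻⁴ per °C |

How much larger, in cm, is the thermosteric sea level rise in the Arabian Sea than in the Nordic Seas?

42.4 cm

A 0–280 m: 1.8 × 3.3×10⁻⁴ × 280 = 0.16632 m
A 280–880 m: 0.61 × 600 × 2.6×10⁻⁴ = 0.09516 m
A 1700 × 1.6×10⁻⁴ × 0.73 = 0.19856 m
A total: 0.46004 m
B 0–300 m: 300 × 2×10⁻⁴ × 0.23 = 0.01380 m
B 0.87×10⁻⁴ × 260 × 0.34 = 0.0076908 m
B Layer 3: 0.13 × 1×10⁻⁴ × 1100 = 0.01430 m
B total: 0.0357908 m
Difference: 0.46004 − 0.0357908 = 0.4242492 m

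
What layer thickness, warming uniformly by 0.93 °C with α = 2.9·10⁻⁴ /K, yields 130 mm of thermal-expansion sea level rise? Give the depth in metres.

H ≈ 480 m

H = Δh/(αΔT) = 0.13 / (2.9×10⁻⁴ × 0.93) ≈ 482.0 m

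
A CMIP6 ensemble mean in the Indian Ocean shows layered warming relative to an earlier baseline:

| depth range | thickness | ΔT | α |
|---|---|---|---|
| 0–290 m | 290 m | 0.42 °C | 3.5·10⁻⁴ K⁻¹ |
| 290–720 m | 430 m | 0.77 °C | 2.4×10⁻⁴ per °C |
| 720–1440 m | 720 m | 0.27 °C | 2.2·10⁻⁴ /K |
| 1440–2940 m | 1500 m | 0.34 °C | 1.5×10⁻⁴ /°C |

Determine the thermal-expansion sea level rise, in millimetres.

0.42 × 290 × 3.5×10⁻⁴ = 0.04263 m
Layer 2: 0.77 × 430 × 2.4×10⁻⁴ = 0.079464 m
720–1440 m: 0.27 × 720 × 2.2×10⁻⁴ = 0.042768 m
Layer 4: 1500 × 0.34 × 1.5×10⁻⁴ = 0.07650 m
Δh = 0.04263 + 0.079464 + 0.042768 + 0.07650 = 0.241362 m

241 mm of thermosteric rise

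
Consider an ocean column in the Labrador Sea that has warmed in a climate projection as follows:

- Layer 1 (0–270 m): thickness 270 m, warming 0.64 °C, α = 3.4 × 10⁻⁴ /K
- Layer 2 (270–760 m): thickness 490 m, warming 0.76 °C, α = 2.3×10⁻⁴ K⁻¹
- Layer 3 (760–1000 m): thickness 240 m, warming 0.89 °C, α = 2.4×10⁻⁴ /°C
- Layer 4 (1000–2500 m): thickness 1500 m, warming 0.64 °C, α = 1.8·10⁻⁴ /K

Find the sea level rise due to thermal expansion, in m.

Layer 1: 270 × 3.4×10⁻⁴ × 0.64 = 0.058752 m
Layer 2: 2.3×10⁻⁴ × 0.76 × 490 = 0.085652 m
Layer 3: 0.89 × 2.4×10⁻⁴ × 240 = 0.051264 m
1000–2500 m: 0.64 × 1.8×10⁻⁴ × 1500 = 0.17280 m
Δh = 0.058752 + 0.085652 + 0.051264 + 0.17280 = 0.368468 m ≈ 0.37 m

0.37 m of thermosteric rise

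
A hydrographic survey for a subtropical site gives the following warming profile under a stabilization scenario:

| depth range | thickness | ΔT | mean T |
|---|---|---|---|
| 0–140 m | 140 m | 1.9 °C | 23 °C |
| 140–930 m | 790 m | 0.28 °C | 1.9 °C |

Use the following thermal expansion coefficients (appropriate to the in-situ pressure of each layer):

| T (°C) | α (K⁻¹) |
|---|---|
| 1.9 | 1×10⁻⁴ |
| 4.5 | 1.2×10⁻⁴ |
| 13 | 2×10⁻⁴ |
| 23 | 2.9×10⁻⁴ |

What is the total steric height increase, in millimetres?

Layer 1 at 23 °C → α = 2.9×10⁻⁴ K⁻¹
Layer 2 at 1.9 °C → α = 1×10⁻⁴ K⁻¹
Layer 1: 2.9×10⁻⁴ × 140 × 1.9 = 0.07714 m
140–930 m: 0.28 × 790 × 1×10⁻⁴ = 0.02212 m
Δh = 0.07714 + 0.02212 = 0.09926 m ≈ 99.3 mm

Δh = 99.3 mm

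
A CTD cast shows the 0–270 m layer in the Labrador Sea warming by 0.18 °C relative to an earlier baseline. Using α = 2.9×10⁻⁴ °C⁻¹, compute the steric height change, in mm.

14.1 mm

Δh = αΔT·H = 2.9×10⁻⁴ × 0.18 × 270 = 0.014094 m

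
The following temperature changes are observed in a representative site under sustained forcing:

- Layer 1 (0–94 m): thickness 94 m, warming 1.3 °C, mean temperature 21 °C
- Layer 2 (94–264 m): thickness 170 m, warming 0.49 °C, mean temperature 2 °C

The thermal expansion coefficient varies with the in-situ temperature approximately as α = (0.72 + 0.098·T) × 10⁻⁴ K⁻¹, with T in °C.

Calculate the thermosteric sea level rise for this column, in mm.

Layer 1: α = (0.72 + 0.098×21)×10⁻⁴ = 2.778×10⁻⁴ K⁻¹
Layer 2: α = (0.72 + 0.098×2)×10⁻⁴ = 0.916×10⁻⁴ K⁻¹
0–94 m: 94 × 1.3 × 2.778×10⁻⁴ = 0.03394716 m
Layer 2: 170 × 0.49 × 0.916×10⁻⁴ = 0.00763028 m
Δh = 0.03394716 + 0.00763028 = 0.04157744 m

about 41.6 mm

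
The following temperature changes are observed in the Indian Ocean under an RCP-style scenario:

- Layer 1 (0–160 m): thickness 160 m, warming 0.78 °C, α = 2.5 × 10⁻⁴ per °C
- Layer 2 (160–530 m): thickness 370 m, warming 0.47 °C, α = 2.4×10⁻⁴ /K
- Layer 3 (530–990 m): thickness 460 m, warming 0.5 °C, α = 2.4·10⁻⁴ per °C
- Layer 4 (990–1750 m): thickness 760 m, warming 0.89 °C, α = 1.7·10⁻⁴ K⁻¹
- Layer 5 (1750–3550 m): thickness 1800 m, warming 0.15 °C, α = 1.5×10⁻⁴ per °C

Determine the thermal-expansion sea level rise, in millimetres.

284 mm of thermosteric rise

0–160 m: 160 × 2.5×10⁻⁴ × 0.78 = 0.03120 m
2.4×10⁻⁴ × 0.47 × 370 = 0.041736 m
Layer 3: 460 × 2.4×10⁻⁴ × 0.5 = 0.05520 m
1.7×10⁻⁴ × 760 × 0.89 = 0.114988 m
1750–3550 m: 0.15 × 1.5×10⁻⁴ × 1800 = 0.04050 m
Δh = 0.03120 + 0.041736 + 0.05520 + 0.114988 + 0.04050 = 0.283624 m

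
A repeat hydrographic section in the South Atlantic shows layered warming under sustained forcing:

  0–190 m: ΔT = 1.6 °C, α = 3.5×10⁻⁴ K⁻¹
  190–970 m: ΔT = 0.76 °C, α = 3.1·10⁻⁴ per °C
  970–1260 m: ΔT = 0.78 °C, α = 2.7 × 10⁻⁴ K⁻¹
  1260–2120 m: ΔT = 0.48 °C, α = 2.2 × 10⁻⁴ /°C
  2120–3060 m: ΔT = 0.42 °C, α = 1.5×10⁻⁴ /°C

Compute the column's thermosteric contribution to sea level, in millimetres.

about 501 mm

1.6 × 190 × 3.5×10⁻⁴ = 0.10640 m
Layer 2: 0.76 × 3.1×10⁻⁴ × 780 = 0.183768 m
970–1260 m: 290 × 2.7×10⁻⁴ × 0.78 = 0.061074 m
2.2×10⁻⁴ × 860 × 0.48 = 0.090816 m
Layer 5: 0.42 × 1.5×10⁻⁴ × 940 = 0.05922 m
Δh = 0.10640 + 0.183768 + 0.061074 + 0.090816 + 0.05922 = 0.501278 m ≈ 501 mm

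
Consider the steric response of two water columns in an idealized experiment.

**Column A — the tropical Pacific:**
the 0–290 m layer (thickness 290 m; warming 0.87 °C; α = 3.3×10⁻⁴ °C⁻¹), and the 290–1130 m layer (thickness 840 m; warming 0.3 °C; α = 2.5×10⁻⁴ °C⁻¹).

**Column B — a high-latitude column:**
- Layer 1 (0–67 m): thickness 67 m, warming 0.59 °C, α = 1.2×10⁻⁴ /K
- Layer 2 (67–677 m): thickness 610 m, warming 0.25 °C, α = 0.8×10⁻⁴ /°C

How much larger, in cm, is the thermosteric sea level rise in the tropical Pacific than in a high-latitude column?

13 cm larger

A Layer 1: 0.87 × 290 × 3.3×10⁻⁴ = 0.083259 m
A 290–1130 m: 2.5×10⁻⁴ × 840 × 0.3 = 0.06300 m
A total: 0.146259 m
B Layer 1: 67 × 1.2×10⁻⁴ × 0.59 = 0.0047436 m
B 67–677 m: 610 × 0.25 × 0.8×10⁻⁴ = 0.01220 m
B total: 0.0169436 m
Difference: 0.146259 − 0.0169436 = 0.1293154 m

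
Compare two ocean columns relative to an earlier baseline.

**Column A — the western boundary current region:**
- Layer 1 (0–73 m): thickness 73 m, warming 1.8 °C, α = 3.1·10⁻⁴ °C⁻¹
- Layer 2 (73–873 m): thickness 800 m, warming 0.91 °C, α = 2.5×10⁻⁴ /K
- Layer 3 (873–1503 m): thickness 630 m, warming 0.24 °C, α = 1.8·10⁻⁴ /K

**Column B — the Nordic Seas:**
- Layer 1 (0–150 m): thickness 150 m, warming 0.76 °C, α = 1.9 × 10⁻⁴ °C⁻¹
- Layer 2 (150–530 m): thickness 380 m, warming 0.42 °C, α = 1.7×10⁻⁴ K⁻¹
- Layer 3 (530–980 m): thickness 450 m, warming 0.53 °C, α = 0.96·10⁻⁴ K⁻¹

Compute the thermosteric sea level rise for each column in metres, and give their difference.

A 1.8 × 3.1×10⁻⁴ × 73 = 0.040734 m
A 73–873 m: 800 × 0.91 × 2.5×10⁻⁴ = 0.18200 m
A Layer 3: 1.8×10⁻⁴ × 0.24 × 630 = 0.027216 m
A total: 0.24995 m
B Layer 1: 150 × 0.76 × 1.9×10⁻⁴ = 0.02166 m
B 150–530 m: 1.7×10⁻⁴ × 0.42 × 380 = 0.027132 m
B 530–980 m: 450 × 0.53 × 0.96×10⁻⁴ = 0.022896 m
B total: 0.071688 m
Difference: 0.24995 − 0.071688 = 0.178262 m

A: 0.25 m; B: 0.072 m; difference 0.18 m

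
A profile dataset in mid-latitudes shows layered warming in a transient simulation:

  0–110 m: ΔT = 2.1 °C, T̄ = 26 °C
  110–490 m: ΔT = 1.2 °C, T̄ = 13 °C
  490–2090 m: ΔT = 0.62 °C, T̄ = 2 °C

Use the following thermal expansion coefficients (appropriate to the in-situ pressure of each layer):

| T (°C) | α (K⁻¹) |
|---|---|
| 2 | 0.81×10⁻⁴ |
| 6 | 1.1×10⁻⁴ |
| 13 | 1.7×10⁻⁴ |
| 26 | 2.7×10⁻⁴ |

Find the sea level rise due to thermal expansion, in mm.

Layer 1 at 26 °C → α = 2.7×10⁻⁴ K⁻¹
Layer 2 at 13 °C → α = 1.7×10⁻⁴ K⁻¹
Layer 3 at 2 °C → α = 0.81×10⁻⁴ K⁻¹
0–110 m: 2.1 × 2.7×10⁻⁴ × 110 = 0.06237 m
110–490 m: 380 × 1.2 × 1.7×10⁻⁴ = 0.07752 m
0.81×10⁻⁴ × 0.62 × 1600 = 0.080352 m
Δh = 0.06237 + 0.07752 + 0.080352 = 0.220242 m

220 mm of thermosteric rise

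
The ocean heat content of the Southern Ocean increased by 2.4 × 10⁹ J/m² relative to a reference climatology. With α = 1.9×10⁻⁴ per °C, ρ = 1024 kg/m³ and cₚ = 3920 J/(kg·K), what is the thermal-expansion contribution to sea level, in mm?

Δh = αQ/(ρcₚ) = 1.9×10⁻⁴ × 2.4×10⁹ / (1024 × 3920) ≈ 0.11360 m

about 110 mm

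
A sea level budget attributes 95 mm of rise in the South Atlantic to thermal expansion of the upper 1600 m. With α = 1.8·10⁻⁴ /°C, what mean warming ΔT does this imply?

ΔT = Δh/(αH) = 0.095 / (1.8×10⁻⁴ × 1600) ≈ 0.3299 °C

0.33 °C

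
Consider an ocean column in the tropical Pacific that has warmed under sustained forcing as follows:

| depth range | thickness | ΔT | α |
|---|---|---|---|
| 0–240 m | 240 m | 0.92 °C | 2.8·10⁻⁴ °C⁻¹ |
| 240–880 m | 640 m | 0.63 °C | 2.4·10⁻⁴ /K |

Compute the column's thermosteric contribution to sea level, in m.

0.159 m

0–240 m: 0.92 × 2.8×10⁻⁴ × 240 = 0.061824 m
Layer 2: 640 × 2.4×10⁻⁴ × 0.63 = 0.096768 m
Δh = 0.061824 + 0.096768 = 0.158592 m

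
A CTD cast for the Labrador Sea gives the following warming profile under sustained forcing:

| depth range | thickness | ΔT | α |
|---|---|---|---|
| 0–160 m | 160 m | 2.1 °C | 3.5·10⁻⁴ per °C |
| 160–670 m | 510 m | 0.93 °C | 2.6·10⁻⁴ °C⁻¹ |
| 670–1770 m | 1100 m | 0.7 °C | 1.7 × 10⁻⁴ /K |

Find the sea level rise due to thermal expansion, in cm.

Δh ≈ 37 cm

Layer 1: 160 × 2.1 × 3.5×10⁻⁴ = 0.11760 m
160–670 m: 510 × 2.6×10⁻⁴ × 0.93 = 0.123318 m
670–1770 m: 0.7 × 1100 × 1.7×10⁻⁴ = 0.13090 m
Δh = 0.11760 + 0.123318 + 0.13090 = 0.371818 m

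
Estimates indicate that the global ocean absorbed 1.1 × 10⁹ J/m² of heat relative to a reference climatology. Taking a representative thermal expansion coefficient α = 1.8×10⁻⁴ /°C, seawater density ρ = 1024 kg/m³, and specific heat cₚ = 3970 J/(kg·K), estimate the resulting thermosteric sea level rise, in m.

Δh = αQ/(ρcₚ) = 1.8×10⁻⁴ × 1.1×10⁹ / (1024 × 3970) ≈ 0.048705 m

Δh = 0.049 m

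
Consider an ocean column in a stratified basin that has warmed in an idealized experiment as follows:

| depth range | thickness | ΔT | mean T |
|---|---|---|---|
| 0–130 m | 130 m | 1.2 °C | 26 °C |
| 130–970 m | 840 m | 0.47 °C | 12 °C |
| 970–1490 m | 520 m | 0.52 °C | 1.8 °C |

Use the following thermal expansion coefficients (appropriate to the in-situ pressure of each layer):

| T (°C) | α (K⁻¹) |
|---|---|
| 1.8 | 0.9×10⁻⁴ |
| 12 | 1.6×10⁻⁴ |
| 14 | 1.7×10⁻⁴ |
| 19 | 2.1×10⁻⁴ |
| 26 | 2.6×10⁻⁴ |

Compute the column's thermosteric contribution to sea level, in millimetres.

about 128 mm

Layer 1 at 26 °C → α = 2.6×10⁻⁴ K⁻¹
Layer 2 at 12 °C → α = 1.6×10⁻⁴ K⁻¹
Layer 3 at 1.8 °C → α = 0.9×10⁻⁴ K⁻¹
Layer 1: 130 × 2.6×10⁻⁴ × 1.2 = 0.04056 m
130–970 m: 840 × 1.6×10⁻⁴ × 0.47 = 0.063168 m
0.52 × 520 × 0.9×10⁻⁴ = 0.024336 m
Δh = 0.04056 + 0.063168 + 0.024336 = 0.128064 m ≈ 128 mm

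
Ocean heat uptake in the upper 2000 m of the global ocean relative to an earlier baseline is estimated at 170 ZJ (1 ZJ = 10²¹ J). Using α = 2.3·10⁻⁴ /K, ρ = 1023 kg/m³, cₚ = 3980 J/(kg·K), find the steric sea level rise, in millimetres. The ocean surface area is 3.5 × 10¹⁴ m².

27 mm of thermosteric rise

Per unit area: Q = 170×10²¹ / (3.5×10¹⁴) ≈ 4.857×10⁸ J/m²
Δh = αQ/(ρcₚ) = 2.3×10⁻⁴ × 4.857×10⁸ / (1023 × 3980) ≈ 0.027437 m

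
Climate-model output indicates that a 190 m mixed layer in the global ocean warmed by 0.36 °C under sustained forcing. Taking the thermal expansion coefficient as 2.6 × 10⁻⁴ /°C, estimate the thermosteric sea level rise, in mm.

about 17.8 mm

Δh = αΔT·H = 2.6×10⁻⁴ × 0.36 × 190 = 0.017784 m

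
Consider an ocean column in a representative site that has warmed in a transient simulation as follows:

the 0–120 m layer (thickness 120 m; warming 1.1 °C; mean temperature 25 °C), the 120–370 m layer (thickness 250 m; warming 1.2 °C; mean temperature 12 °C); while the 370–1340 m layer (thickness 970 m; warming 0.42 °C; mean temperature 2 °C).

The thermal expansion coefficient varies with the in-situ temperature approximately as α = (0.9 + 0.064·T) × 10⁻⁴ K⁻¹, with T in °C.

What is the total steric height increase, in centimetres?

Layer 1: α = (0.9 + 0.064×25)×10⁻⁴ = 2.5×10⁻⁴ K⁻¹
Layer 2: α = (0.9 + 0.064×12)×10⁻⁴ = 1.668×10⁻⁴ K⁻¹
Layer 3: α = (0.9 + 0.064×2)×10⁻⁴ = 1.028×10⁻⁴ K⁻¹
0–120 m: 2.5×10⁻⁴ × 1.1 × 120 = 0.03300 m
120–370 m: 250 × 1.668×10⁻⁴ × 1.2 = 0.05004 m
1.028×10⁻⁴ × 0.42 × 970 = 0.04188072 m
Δh = 0.03300 + 0.05004 + 0.04188072 = 0.12492072 m

12 cm of thermosteric rise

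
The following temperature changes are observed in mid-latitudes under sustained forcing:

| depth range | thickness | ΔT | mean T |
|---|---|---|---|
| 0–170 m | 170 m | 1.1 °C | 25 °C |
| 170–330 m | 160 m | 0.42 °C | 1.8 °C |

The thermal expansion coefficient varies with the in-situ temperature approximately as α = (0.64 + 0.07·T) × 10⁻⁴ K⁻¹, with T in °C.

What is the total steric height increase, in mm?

about 49.8 mm

Layer 1: α = (0.64 + 0.07×25)×10⁻⁴ = 2.39×10⁻⁴ K⁻¹
Layer 2: α = (0.64 + 0.07×1.8)×10⁻⁴ = 0.766×10⁻⁴ K⁻¹
170 × 2.39×10⁻⁴ × 1.1 = 0.044693 m
170–330 m: 0.766×10⁻⁴ × 160 × 0.42 = 0.00514752 m
Δh = 0.044693 + 0.00514752 = 0.04984052 m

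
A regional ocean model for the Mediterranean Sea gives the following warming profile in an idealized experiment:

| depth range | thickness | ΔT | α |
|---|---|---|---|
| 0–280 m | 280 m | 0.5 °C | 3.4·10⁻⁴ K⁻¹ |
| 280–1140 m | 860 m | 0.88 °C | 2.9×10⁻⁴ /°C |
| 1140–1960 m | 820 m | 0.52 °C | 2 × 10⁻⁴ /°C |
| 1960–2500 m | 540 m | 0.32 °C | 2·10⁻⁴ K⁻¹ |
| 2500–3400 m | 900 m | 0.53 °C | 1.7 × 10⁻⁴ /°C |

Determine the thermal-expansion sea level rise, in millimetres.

Δh ≈ 470 mm

280 × 3.4×10⁻⁴ × 0.5 = 0.04760 m
280–1140 m: 860 × 0.88 × 2.9×10⁻⁴ = 0.219472 m
820 × 2×10⁻⁴ × 0.52 = 0.08528 m
Layer 4: 0.32 × 2×10⁻⁴ × 540 = 0.03456 m
900 × 1.7×10⁻⁴ × 0.53 = 0.08109 m
Δh = 0.04760 + 0.219472 + 0.08528 + 0.03456 + 0.08109 = 0.468002 m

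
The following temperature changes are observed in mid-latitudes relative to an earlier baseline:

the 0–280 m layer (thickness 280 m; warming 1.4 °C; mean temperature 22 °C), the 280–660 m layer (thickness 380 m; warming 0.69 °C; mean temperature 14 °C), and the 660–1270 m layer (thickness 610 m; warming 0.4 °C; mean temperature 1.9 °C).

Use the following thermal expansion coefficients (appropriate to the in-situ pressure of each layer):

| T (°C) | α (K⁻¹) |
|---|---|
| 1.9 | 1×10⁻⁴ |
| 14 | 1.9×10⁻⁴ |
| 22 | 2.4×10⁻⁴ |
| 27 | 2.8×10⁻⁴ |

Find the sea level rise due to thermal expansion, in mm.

Δh ≈ 168 mm

Layer 1 at 22 °C → α = 2.4×10⁻⁴ K⁻¹
Layer 2 at 14 °C → α = 1.9×10⁻⁴ K⁻¹
Layer 3 at 1.9 °C → α = 1×10⁻⁴ K⁻¹
2.4×10⁻⁴ × 1.4 × 280 = 0.09408 m
280–660 m: 380 × 0.69 × 1.9×10⁻⁴ = 0.049818 m
610 × 0.4 × 1×10⁻⁴ = 0.02440 m
Δh = 0.09408 + 0.049818 + 0.02440 = 0.168298 m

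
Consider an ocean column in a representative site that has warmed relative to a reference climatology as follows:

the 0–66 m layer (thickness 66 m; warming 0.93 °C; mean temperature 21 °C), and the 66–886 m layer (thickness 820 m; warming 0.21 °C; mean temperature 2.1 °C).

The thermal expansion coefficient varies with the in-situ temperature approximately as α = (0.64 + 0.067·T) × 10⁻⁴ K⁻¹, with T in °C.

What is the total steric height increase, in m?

Layer 1: α = (0.64 + 0.067×21)×10⁻⁴ = 2.047×10⁻⁴ K⁻¹
Layer 2: α = (0.64 + 0.067×2.1)×10⁻⁴ = 0.7807×10⁻⁴ K⁻¹
Layer 1: 2.047×10⁻⁴ × 66 × 0.93 = 0.012564486 m
66–886 m: 820 × 0.21 × 0.7807×10⁻⁴ = 0.013443654 m
Δh = 0.012564486 + 0.013443654 = 0.02600814 m ≈ 0.0260 m

0.0260 m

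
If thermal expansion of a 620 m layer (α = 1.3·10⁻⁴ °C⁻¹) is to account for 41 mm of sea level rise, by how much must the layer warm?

ΔT ≈ 0.509 K

ΔT = Δh/(αH) = 0.041 / (1.3×10⁻⁴ × 620) ≈ 0.5087 K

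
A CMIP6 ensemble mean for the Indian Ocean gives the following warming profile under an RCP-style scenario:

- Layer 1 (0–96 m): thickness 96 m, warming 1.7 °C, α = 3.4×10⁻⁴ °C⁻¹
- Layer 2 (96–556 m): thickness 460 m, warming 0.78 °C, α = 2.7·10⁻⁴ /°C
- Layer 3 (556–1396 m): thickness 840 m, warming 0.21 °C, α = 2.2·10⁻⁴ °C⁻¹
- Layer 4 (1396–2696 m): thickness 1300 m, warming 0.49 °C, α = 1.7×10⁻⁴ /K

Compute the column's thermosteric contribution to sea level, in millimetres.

0–96 m: 3.4×10⁻⁴ × 96 × 1.7 = 0.055488 m
0.78 × 460 × 2.7×10⁻⁴ = 0.096876 m
556–1396 m: 840 × 2.2×10⁻⁴ × 0.21 = 0.038808 m
1.7×10⁻⁴ × 0.49 × 1300 = 0.10829 m
Δh = 0.055488 + 0.096876 + 0.038808 + 0.10829 = 0.299462 m

299 mm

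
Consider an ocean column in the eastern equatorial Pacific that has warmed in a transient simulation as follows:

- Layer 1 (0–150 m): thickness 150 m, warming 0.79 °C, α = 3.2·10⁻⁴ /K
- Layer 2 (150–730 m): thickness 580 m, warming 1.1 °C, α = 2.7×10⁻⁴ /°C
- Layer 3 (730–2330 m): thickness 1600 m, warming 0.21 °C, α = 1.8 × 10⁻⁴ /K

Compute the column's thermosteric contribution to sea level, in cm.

27.1 cm

3.2×10⁻⁴ × 0.79 × 150 = 0.03792 m
150–730 m: 580 × 1.1 × 2.7×10⁻⁴ = 0.17226 m
Layer 3: 1600 × 0.21 × 1.8×10⁻⁴ = 0.06048 m
Δh = 0.03792 + 0.17226 + 0.06048 = 0.27066 m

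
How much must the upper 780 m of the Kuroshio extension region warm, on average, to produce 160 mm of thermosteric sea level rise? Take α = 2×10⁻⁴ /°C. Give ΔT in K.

ΔT = Δh/(αH) = 0.16 / (2×10⁻⁴ × 780) ≈ 1.026 K

about 1.0 K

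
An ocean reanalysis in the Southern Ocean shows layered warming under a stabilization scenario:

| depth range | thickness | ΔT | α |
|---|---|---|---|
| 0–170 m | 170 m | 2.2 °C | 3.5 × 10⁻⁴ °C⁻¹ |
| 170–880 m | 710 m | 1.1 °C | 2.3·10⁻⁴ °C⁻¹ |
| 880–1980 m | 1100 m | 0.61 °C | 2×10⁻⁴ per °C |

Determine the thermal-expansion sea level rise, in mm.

Layer 1: 170 × 3.5×10⁻⁴ × 2.2 = 0.13090 m
170–880 m: 710 × 1.1 × 2.3×10⁻⁴ = 0.17963 m
880–1980 m: 2×10⁻⁴ × 0.61 × 1100 = 0.13420 m
Δh = 0.13090 + 0.17963 + 0.13420 = 0.44473 m

about 440 mm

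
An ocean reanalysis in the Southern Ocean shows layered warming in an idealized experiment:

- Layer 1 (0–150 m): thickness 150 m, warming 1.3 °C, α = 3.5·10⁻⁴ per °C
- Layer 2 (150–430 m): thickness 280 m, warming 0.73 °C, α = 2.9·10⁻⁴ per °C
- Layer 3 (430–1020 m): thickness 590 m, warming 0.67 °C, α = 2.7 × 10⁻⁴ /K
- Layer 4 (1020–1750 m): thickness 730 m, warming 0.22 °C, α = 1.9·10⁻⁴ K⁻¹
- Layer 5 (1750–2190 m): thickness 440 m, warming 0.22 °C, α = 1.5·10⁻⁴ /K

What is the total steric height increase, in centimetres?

Δh ≈ 27.9 cm

0–150 m: 1.3 × 3.5×10⁻⁴ × 150 = 0.06825 m
Layer 2: 2.9×10⁻⁴ × 0.73 × 280 = 0.059276 m
Layer 3: 2.7×10⁻⁴ × 0.67 × 590 = 0.106731 m
1.9×10⁻⁴ × 0.22 × 730 = 0.030514 m
Layer 5: 440 × 1.5×10⁻⁴ × 0.22 = 0.01452 m
Δh = 0.06825 + 0.059276 + 0.106731 + 0.030514 + 0.01452 = 0.279291 m ≈ 27.9 cm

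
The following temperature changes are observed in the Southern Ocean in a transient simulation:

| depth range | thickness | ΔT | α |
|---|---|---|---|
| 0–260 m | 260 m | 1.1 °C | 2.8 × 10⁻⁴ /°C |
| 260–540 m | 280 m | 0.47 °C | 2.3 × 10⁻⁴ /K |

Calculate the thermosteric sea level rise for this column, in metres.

0.110 m

0–260 m: 260 × 1.1 × 2.8×10⁻⁴ = 0.08008 m
2.3×10⁻⁴ × 280 × 0.47 = 0.030268 m
Δh = 0.08008 + 0.030268 = 0.110348 m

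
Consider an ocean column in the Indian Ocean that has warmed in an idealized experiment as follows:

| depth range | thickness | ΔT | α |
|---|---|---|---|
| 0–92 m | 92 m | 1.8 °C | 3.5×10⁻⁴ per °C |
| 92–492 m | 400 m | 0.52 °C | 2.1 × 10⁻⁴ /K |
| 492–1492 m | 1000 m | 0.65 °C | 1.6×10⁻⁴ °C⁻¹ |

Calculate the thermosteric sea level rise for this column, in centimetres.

0–92 m: 3.5×10⁻⁴ × 92 × 1.8 = 0.05796 m
92–492 m: 2.1×10⁻⁴ × 0.52 × 400 = 0.04368 m
Layer 3: 1.6×10⁻⁴ × 0.65 × 1000 = 0.10400 m
Δh = 0.05796 + 0.04368 + 0.10400 = 0.20564 m

about 20.6 cm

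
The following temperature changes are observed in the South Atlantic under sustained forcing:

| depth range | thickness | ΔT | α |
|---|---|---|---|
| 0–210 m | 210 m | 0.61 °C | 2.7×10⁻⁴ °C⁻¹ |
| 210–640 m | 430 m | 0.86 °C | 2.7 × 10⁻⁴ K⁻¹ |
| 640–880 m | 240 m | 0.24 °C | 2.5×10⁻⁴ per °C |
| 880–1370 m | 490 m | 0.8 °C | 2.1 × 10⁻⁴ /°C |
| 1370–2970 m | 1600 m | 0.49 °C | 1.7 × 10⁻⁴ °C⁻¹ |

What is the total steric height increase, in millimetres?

Layer 1: 210 × 2.7×10⁻⁴ × 0.61 = 0.034587 m
430 × 2.7×10⁻⁴ × 0.86 = 0.099846 m
Layer 3: 0.24 × 2.5×10⁻⁴ × 240 = 0.01440 m
Layer 4: 0.8 × 490 × 2.1×10⁻⁴ = 0.08232 m
Layer 5: 0.49 × 1.7×10⁻⁴ × 1600 = 0.13328 m
Δh = 0.034587 + 0.099846 + 0.01440 + 0.08232 + 0.13328 = 0.364433 m

364 mm of thermosteric rise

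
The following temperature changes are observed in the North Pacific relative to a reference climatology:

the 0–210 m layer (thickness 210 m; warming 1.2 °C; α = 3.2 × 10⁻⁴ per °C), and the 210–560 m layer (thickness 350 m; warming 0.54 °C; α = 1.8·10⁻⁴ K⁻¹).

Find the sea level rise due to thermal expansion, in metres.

Δh ≈ 0.115 m

Layer 1: 1.2 × 210 × 3.2×10⁻⁴ = 0.08064 m
Layer 2: 0.54 × 350 × 1.8×10⁻⁴ = 0.03402 m
Δh = 0.08064 + 0.03402 = 0.11466 m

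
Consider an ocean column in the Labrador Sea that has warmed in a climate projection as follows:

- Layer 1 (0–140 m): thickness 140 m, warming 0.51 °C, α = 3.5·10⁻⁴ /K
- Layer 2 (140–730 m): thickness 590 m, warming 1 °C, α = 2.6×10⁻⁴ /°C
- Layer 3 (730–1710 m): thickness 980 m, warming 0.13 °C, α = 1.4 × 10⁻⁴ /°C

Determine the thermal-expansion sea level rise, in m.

Δh ≈ 0.196 m

0–140 m: 140 × 0.51 × 3.5×10⁻⁴ = 0.02499 m
Layer 2: 590 × 1 × 2.6×10⁻⁴ = 0.15340 m
980 × 1.4×10⁻⁴ × 0.13 = 0.017836 m
Δh = 0.02499 + 0.15340 + 0.017836 = 0.196226 m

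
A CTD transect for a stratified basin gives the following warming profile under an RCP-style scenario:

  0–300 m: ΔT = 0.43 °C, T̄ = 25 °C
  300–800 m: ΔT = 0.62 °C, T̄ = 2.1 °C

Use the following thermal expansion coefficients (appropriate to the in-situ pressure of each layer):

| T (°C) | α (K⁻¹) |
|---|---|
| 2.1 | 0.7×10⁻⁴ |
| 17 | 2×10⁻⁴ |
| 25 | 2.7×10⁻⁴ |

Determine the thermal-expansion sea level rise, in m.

Layer 1 at 25 °C → α = 2.7×10⁻⁴ K⁻¹
Layer 2 at 2.1 °C → α = 0.7×10⁻⁴ K⁻¹
0–300 m: 2.7×10⁻⁴ × 300 × 0.43 = 0.03483 m
300–800 m: 0.7×10⁻⁴ × 500 × 0.62 = 0.02170 m
Δh = 0.03483 + 0.02170 = 0.05653 m

about 0.0565 m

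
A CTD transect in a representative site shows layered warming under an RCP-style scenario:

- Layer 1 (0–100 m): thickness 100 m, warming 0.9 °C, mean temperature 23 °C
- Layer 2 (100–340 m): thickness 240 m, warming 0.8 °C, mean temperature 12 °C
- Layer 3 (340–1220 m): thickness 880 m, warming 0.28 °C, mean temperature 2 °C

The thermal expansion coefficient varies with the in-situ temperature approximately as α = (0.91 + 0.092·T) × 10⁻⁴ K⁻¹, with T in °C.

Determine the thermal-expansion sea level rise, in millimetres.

Layer 1: α = (0.91 + 0.092×23)×10⁻⁴ = 3.026×10⁻⁴ K⁻¹
Layer 2: α = (0.91 + 0.092×12)×10⁻⁴ = 2.014×10⁻⁴ K⁻¹
Layer 3: α = (0.91 + 0.092×2)×10⁻⁴ = 1.094×10⁻⁴ K⁻¹
Layer 1: 3.026×10⁻⁴ × 100 × 0.9 = 0.027234 m
Layer 2: 240 × 2.014×10⁻⁴ × 0.8 = 0.0386688 m
0.28 × 1.094×10⁻⁴ × 880 = 0.02695616 m
Δh = 0.027234 + 0.0386688 + 0.02695616 = 0.09285896 m

92.9 mm of thermosteric rise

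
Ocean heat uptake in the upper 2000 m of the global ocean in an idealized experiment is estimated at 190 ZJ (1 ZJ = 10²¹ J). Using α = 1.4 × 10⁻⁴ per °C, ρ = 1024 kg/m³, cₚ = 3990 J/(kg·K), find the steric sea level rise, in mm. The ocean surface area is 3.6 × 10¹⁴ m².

Δh = 18 mm

Per unit area: Q = 190×10²¹ / (3.6×10¹⁴) ≈ 5.278×10⁸ J/m²
Δh = αQ/(ρcₚ) = 1.4×10⁻⁴ × 5.278×10⁸ / (1024 × 3990) ≈ 0.018085 m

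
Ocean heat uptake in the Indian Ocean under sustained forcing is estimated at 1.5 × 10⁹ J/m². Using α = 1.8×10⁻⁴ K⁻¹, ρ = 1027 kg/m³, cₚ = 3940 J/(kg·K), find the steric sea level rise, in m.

Δh = αQ/(ρcₚ) = 1.8×10⁻⁴ × 1.5×10⁹ / (1027 × 3940) ≈ 0.066726 m

Δh ≈ 0.0667 m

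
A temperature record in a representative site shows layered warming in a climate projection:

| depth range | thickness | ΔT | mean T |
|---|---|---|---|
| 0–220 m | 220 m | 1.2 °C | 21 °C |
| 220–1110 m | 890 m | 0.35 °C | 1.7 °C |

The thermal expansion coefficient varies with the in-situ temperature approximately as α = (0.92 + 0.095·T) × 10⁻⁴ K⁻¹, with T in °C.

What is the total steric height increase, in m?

Layer 1: α = (0.92 + 0.095×21)×10⁻⁴ = 2.915×10⁻⁴ K⁻¹
Layer 2: α = (0.92 + 0.095×1.7)×10⁻⁴ = 1.0815×10⁻⁴ K⁻¹
Layer 1: 220 × 1.2 × 2.915×10⁻⁴ = 0.076956 m
220–1110 m: 0.35 × 1.0815×10⁻⁴ × 890 = 0.033688725 m
Δh = 0.076956 + 0.033688725 = 0.110644725 m

Δh = 0.11 m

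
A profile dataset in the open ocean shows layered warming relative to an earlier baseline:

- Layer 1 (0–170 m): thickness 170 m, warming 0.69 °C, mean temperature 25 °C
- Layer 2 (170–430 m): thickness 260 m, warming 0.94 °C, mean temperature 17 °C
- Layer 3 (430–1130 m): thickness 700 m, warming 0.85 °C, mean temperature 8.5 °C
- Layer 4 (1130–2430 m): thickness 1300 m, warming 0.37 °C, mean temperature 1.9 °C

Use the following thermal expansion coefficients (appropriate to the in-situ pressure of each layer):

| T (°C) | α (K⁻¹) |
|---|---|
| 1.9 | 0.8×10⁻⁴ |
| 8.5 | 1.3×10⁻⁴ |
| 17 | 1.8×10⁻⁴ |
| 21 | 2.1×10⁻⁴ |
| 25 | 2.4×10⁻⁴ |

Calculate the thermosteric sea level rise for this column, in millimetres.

Layer 1 at 25 °C → α = 2.4×10⁻⁴ K⁻¹
Layer 2 at 17 °C → α = 1.8×10⁻⁴ K⁻¹
Layer 3 at 8.5 °C → α = 1.3×10⁻⁴ K⁻¹
Layer 4 at 1.9 °C → α = 0.8×10⁻⁴ K⁻¹
0–170 m: 170 × 0.69 × 2.4×10⁻⁴ = 0.028152 m
Layer 2: 260 × 1.8×10⁻⁴ × 0.94 = 0.043992 m
Layer 3: 1.3×10⁻⁴ × 700 × 0.85 = 0.07735 m
1130–2430 m: 0.8×10⁻⁴ × 1300 × 0.37 = 0.03848 m
Δh = 0.028152 + 0.043992 + 0.07735 + 0.03848 = 0.187974 m ≈ 188 mm

188 mm of thermosteric rise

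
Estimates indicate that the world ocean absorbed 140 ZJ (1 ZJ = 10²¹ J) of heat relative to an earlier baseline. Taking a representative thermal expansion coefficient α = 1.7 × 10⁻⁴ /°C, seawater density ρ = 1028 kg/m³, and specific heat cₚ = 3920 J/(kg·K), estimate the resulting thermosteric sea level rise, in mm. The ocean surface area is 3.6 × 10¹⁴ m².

Δh = 16 mm

Per unit area: Q = 140×10²¹ / (3.6×10¹⁴) ≈ 3.889×10⁸ J/m²
Δh = αQ/(ρcₚ) = 1.7×10⁻⁴ × 3.889×10⁸ / (1028 × 3920) ≈ 0.016406 m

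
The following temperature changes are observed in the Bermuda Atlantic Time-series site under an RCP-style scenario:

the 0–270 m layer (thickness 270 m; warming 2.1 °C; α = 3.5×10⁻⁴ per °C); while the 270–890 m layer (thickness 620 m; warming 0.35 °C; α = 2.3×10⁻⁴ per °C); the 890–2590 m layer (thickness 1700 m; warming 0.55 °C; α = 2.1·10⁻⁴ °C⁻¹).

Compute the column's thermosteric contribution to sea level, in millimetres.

Δh = 445 mm

0–270 m: 3.5×10⁻⁴ × 2.1 × 270 = 0.19845 m
270–890 m: 2.3×10⁻⁴ × 0.35 × 620 = 0.04991 m
0.55 × 2.1×10⁻⁴ × 1700 = 0.19635 m
Δh = 0.19845 + 0.04991 + 0.19635 = 0.44471 m ≈ 445 mm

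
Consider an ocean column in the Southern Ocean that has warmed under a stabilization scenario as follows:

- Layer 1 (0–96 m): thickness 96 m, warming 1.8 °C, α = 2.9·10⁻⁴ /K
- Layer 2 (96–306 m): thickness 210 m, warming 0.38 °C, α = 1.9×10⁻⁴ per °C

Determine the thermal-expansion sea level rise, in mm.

Layer 1: 1.8 × 2.9×10⁻⁴ × 96 = 0.050112 m
96–306 m: 1.9×10⁻⁴ × 210 × 0.38 = 0.015162 m
Δh = 0.050112 + 0.015162 = 0.065274 m ≈ 65.3 mm

Δh = 65.3 mm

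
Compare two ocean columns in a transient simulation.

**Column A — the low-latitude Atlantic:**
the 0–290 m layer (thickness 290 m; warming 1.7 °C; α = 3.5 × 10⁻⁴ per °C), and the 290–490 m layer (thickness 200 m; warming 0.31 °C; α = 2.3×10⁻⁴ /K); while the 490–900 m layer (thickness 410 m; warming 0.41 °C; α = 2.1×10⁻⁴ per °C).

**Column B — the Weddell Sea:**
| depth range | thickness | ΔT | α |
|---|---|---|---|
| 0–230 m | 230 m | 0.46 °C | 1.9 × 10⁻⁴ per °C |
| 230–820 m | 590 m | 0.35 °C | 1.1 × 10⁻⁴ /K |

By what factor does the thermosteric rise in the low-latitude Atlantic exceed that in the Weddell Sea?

a factor of 5.19

A 1.7 × 290 × 3.5×10⁻⁴ = 0.17255 m
A 290–490 m: 200 × 2.3×10⁻⁴ × 0.31 = 0.01426 m
A Layer 3: 410 × 0.41 × 2.1×10⁻⁴ = 0.035301 m
A total: 0.222111 m
B 0–230 m: 230 × 0.46 × 1.9×10⁻⁴ = 0.020102 m
B 230–820 m: 590 × 1.1×10⁻⁴ × 0.35 = 0.022715 m
B total: 0.042817 m
Ratio: 0.222111 / 0.042817 ≈ 5.187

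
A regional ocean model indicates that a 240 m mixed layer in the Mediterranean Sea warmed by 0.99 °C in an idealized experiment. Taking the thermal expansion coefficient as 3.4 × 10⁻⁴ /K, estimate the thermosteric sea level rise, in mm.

Δh = αΔT·H = 3.4×10⁻⁴ × 0.99 × 240 = 0.080784 m

Δh ≈ 80.8 mm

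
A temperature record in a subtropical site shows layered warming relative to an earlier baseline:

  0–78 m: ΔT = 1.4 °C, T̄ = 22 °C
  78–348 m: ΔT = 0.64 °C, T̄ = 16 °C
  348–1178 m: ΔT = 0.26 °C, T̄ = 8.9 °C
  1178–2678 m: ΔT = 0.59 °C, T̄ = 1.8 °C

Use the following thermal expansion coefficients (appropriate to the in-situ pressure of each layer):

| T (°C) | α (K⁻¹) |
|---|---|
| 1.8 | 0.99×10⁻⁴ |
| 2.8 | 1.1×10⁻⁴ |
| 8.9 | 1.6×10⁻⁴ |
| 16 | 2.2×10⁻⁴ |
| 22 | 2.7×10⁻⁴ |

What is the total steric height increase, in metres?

Layer 1 at 22 °C → α = 2.7×10⁻⁴ K⁻¹
Layer 2 at 16 °C → α = 2.2×10⁻⁴ K⁻¹
Layer 3 at 8.9 °C → α = 1.6×10⁻⁴ K⁻¹
Layer 4 at 1.8 °C → α = 0.99×10⁻⁴ K⁻¹
1.4 × 2.7×10⁻⁴ × 78 = 0.029484 m
Layer 2: 270 × 0.64 × 2.2×10⁻⁴ = 0.038016 m
830 × 1.6×10⁻⁴ × 0.26 = 0.034528 m
Layer 4: 0.59 × 1500 × 0.99×10⁻⁴ = 0.087615 m
Δh = 0.029484 + 0.038016 + 0.034528 + 0.087615 = 0.189643 m ≈ 0.190 m

Δh = 0.190 m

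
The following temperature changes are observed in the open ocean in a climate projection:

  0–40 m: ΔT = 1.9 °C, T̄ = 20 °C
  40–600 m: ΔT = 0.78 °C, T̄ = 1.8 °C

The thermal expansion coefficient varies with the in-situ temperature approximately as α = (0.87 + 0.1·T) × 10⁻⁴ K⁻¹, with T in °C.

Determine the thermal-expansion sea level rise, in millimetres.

67.7 mm

Layer 1: α = (0.87 + 0.1×20)×10⁻⁴ = 2.87×10⁻⁴ K⁻¹
Layer 2: α = (0.87 + 0.1×1.8)×10⁻⁴ = 1.05×10⁻⁴ K⁻¹
2.87×10⁻⁴ × 1.9 × 40 = 0.021812 m
1.05×10⁻⁴ × 560 × 0.78 = 0.045864 m
Δh = 0.021812 + 0.045864 = 0.067676 m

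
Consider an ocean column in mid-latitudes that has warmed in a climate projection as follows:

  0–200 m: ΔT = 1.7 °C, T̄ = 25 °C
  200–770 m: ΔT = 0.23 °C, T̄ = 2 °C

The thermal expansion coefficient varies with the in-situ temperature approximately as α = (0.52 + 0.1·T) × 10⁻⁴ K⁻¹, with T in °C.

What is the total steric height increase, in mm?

110 mm

Layer 1: α = (0.52 + 0.1×25)×10⁻⁴ = 3.02×10⁻⁴ K⁻¹
Layer 2: α = (0.52 + 0.1×2)×10⁻⁴ = 0.72×10⁻⁴ K⁻¹
0–200 m: 3.02×10⁻⁴ × 1.7 × 200 = 0.10268 m
Layer 2: 0.72×10⁻⁴ × 570 × 0.23 = 0.0094392 m
Δh = 0.10268 + 0.0094392 = 0.1121192 m ≈ 110 mm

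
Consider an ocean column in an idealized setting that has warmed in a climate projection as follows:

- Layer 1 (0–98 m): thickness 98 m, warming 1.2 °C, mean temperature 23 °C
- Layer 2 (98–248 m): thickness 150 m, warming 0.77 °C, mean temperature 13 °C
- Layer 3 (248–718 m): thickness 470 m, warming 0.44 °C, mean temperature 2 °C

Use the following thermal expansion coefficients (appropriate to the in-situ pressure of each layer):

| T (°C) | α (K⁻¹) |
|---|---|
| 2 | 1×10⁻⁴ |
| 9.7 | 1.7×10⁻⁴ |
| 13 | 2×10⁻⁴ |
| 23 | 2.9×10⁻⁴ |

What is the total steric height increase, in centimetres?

7.79 cm of thermosteric rise

Layer 1 at 23 °C → α = 2.9×10⁻⁴ K⁻¹
Layer 2 at 13 °C → α = 2×10⁻⁴ K⁻¹
Layer 3 at 2 °C → α = 1×10⁻⁴ K⁻¹
0–98 m: 2.9×10⁻⁴ × 1.2 × 98 = 0.034104 m
98–248 m: 2×10⁻⁴ × 150 × 0.77 = 0.02310 m
Layer 3: 470 × 1×10⁻⁴ × 0.44 = 0.02068 m
Δh = 0.034104 + 0.02310 + 0.02068 = 0.077884 m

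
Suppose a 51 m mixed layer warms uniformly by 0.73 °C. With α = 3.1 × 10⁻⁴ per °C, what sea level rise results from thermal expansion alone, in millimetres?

12 mm

Δh = αΔT·H = 3.1×10⁻⁴ × 0.73 × 51 = 0.0115413 m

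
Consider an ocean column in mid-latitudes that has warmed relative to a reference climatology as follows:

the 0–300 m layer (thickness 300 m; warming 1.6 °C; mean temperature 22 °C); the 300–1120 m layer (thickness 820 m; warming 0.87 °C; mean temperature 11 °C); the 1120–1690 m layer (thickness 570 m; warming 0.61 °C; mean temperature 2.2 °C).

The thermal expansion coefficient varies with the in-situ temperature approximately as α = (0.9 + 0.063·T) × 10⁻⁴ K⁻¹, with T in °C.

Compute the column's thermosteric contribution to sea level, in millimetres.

Layer 1: α = (0.9 + 0.063×22)×10⁻⁴ = 2.286×10⁻⁴ K⁻¹
Layer 2: α = (0.9 + 0.063×11)×10⁻⁴ = 1.593×10⁻⁴ K⁻¹
Layer 3: α = (0.9 + 0.063×2.2)×10⁻⁴ = 1.0386×10⁻⁴ K⁻¹
1.6 × 300 × 2.286×10⁻⁴ = 0.109728 m
1.593×10⁻⁴ × 0.87 × 820 = 0.11364462 m
1120–1690 m: 570 × 1.0386×10⁻⁴ × 0.61 = 0.036112122 m
Δh = 0.109728 + 0.11364462 + 0.036112122 = 0.259484742 m ≈ 259 mm

Δh ≈ 259 mm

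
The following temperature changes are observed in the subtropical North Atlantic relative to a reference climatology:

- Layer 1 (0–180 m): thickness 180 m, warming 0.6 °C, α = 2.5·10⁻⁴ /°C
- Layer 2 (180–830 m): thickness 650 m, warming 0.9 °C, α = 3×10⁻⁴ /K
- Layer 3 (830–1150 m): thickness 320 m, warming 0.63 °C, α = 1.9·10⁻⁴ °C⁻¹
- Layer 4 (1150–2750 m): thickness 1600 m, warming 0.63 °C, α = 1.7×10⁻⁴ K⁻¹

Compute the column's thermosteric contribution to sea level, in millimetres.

412 mm of thermosteric rise

Layer 1: 2.5×10⁻⁴ × 0.6 × 180 = 0.02700 m
180–830 m: 650 × 0.9 × 3×10⁻⁴ = 0.17550 m
Layer 3: 1.9×10⁻⁴ × 320 × 0.63 = 0.038304 m
Layer 4: 0.63 × 1.7×10⁻⁴ × 1600 = 0.17136 m
Δh = 0.02700 + 0.17550 + 0.038304 + 0.17136 = 0.412164 m ≈ 412 mm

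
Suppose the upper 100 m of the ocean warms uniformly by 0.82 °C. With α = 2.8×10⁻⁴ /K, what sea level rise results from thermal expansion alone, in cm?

2.3 cm

Δh = αΔT·H = 2.8×10⁻⁴ × 0.82 × 100 = 0.02296 m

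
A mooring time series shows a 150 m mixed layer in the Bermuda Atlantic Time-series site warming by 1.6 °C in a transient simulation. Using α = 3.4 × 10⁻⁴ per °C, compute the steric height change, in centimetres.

about 8.16 cm

Δh = αΔT·H = 3.4×10⁻⁴ × 1.6 × 150 = 0.08160 m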